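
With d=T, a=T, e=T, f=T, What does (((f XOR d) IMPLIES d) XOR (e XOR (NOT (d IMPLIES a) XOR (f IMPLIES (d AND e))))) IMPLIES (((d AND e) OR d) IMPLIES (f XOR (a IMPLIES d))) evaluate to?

F

f XOR d = T XOR T = F
(f XOR d) IMPLIES d = F IMPLIES T = T
d IMPLIES a = T IMPLIES T = T
NOT (d IMPLIES a) = NOT T = F
d AND e = T AND T = T
f IMPLIES (d AND e) = T IMPLIES T = T
NOT (d IMPLIES a) XOR (f IMPLIES (d AND e)) = F XOR T = T
e XOR (NOT (d IMPLIES a) XOR (f IMPLIES (d AND e))) = T XOR T = F
((f XOR d) IMPLIES d) XOR (e XOR (NOT (d IMPLIES a) XOR (f IMPLIES (d AND e)))) = T XOR F = T
d AND e = T AND T = T
(d AND e) OR d = T OR T = T
a IMPLIES d = T IMPLIES T = T
f XOR (a IMPLIES d) = T XOR T = F
((d AND e) OR d) IMPLIES (f XOR (a IMPLIES d)) = T IMPLIES F = F
(((f XOR d) IMPLIES d) XOR (e XOR (NOT (d IMPLIES a) XOR (f IMPLIES (d AND e))))) IMPLIES (((d AND e) OR d) IMPLIES (f XOR (a IMPLIES d))) = T IMPLIES F = F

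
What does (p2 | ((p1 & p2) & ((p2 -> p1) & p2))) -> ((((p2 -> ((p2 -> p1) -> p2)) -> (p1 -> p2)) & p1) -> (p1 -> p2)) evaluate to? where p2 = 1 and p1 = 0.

p1 & p2 = 0 & 1 = 0
p2 -> p1 = 1 -> 0 = 0
(p2 -> p1) & p2 = 0 & 1 = 0
(p1 & p2) & ((p2 -> p1) & p2) = 0 & 0 = 0
p2 | ((p1 & p2) & ((p2 -> p1) & p2)) = 1 | 0 = 1
p2 -> p1 = 1 -> 0 = 0
(p2 -> p1) -> p2 = 0 -> 1 = 1
p2 -> ((p2 -> p1) -> p2) = 1 -> 1 = 1
p1 -> p2 = 0 -> 1 = 1
(p2 -> ((p2 -> p1) -> p2)) -> (p1 -> p2) = 1 -> 1 = 1
((p2 -> ((p2 -> p1) -> p2)) -> (p1 -> p2)) & p1 = 1 & 0 = 0
p1 -> p2 = 0 -> 1 = 1
(((p2 -> ((p2 -> p1) -> p2)) -> (p1 -> p2)) & p1) -> (p1 -> p2) = 0 -> 1 = 1
(p2 | ((p1 & p2) & ((p2 -> p1) & p2))) -> ((((p2 -> ((p2 -> p1) -> p2)) -> (p1 -> p2)) & p1) -> (p1 -> p2)) = 1 -> 1 = 1

1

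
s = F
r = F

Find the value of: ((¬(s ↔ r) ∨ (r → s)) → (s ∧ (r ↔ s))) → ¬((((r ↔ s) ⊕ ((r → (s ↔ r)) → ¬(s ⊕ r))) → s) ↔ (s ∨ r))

T

Substituting s=F, r=F:
s ↔ r = F ↔ F = T
¬(s ↔ r) = ¬T = F
r → s = F → F = T
¬(s ↔ r) ∨ (r → s) = F ∨ T = T
r ↔ s = F ↔ F = T
s ∧ (r ↔ s) = F ∧ T = F
(¬(s ↔ r) ∨ (r → s)) → (s ∧ (r ↔ s)) = T → F = F
r ↔ s = F ↔ F = T
s ↔ r = F ↔ F = T
r → (s ↔ r) = F → T = T
s ⊕ r = F ⊕ F = F
¬(s ⊕ r) = ¬F = T
(r → (s ↔ r)) → ¬(s ⊕ r) = T → T = T
(r ↔ s) ⊕ ((r → (s ↔ r)) → ¬(s ⊕ r)) = T ⊕ T = F
((r ↔ s) ⊕ ((r → (s ↔ r)) → ¬(s ⊕ r))) → s = F → F = T
s ∨ r = F ∨ F = F
(((r ↔ s) ⊕ ((r → (s ↔ r)) → ¬(s ⊕ r))) → s) ↔ (s ∨ r) = T ↔ F = F
¬((((r ↔ s) ⊕ ((r → (s ↔ r)) → ¬(s ⊕ r))) → s) ↔ (s ∨ r)) = ¬F = T
((¬(s ↔ r) ∨ (r → s)) → (s ∧ (r ↔ s))) → ¬((((r ↔ s) ⊕ ((r → (s ↔ r)) → ¬(s ⊕ r))) → s) ↔ (s ∨ r)) = F → T = T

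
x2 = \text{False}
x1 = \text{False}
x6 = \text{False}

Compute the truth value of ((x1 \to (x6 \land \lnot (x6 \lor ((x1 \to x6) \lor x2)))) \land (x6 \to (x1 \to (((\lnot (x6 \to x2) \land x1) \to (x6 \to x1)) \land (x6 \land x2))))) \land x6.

\text{False}

x1 \to x6 = \text{False} \to \text{False} = \text{True}
(x1 \to x6) \lor x2 = \text{True} \lor \text{False} = \text{True}
x6 \lor ((x1 \to x6) \lor x2) = \text{False} \lor \text{True} = \text{True}
\lnot (x6 \lor ((x1 \to x6) \lor x2)) = \lnot \text{True} = \text{False}
x6 \land \lnot (x6 \lor ((x1 \to x6) \lor x2)) = \text{False} \land \text{False} = \text{False}
x1 \to (x6 \land \lnot (x6 \lor ((x1 \to x6) \lor x2))) = \text{False} \to \text{False} = \text{True}
x6 \to x2 = \text{False} \to \text{False} = \text{True}
\lnot (x6 \to x2) = \lnot \text{True} = \text{False}
\lnot (x6 \to x2) \land x1 = \text{False} \land \text{False} = \text{False}
x6 \to x1 = \text{False} \to \text{False} = \text{True}
(\lnot (x6 \to x2) \land x1) \to (x6 \to x1) = \text{False} \to \text{True} = \text{True}
x6 \land x2 = \text{False} \land \text{False} = \text{False}
((\lnot (x6 \to x2) \land x1) \to (x6 \to x1)) \land (x6 \land x2) = \text{True} \land \text{False} = \text{False}
x1 \to (((\lnot (x6 \to x2) \land x1) \to (x6 \to x1)) \land (x6 \land x2)) = \text{False} \to \text{False} = \text{True}
x6 \to (x1 \to (((\lnot (x6 \to x2) \land x1) \to (x6 \to x1)) \land (x6 \land x2))) = \text{False} \to \text{True} = \text{True}
(x1 \to (x6 \land \lnot (x6 \lor ((x1 \to x6) \lor x2)))) \land (x6 \to (x1 \to (((\lnot (x6 \to x2) \land x1) \to (x6 \to x1)) \land (x6 \land x2)))) = \text{True} \land \text{True} = \text{True}
((x1 \to (x6 \land \lnot (x6 \lor ((x1 \to x6) \lor x2)))) \land (x6 \to (x1 \to (((\lnot (x6 \to x2) \land x1) \to (x6 \to x1)) \land (x6 \land x2))))) \land x6 = \text{True} \land \text{False} = \text{False}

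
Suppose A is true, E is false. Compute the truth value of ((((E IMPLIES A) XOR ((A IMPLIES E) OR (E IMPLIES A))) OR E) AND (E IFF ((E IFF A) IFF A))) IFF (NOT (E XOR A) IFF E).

E IMPLIES A = F IMPLIES T = T
A IMPLIES E = T IMPLIES F = F
E IMPLIES A = F IMPLIES T = T
(A IMPLIES E) OR (E IMPLIES A) = F OR T = T
(E IMPLIES A) XOR ((A IMPLIES E) OR (E IMPLIES A)) = T XOR T = F
((E IMPLIES A) XOR ((A IMPLIES E) OR (E IMPLIES A))) OR E = F OR F = F
E IFF A = F IFF T = F
(E IFF A) IFF A = F IFF T = F
E IFF ((E IFF A) IFF A) = F IFF F = T
(((E IMPLIES A) XOR ((A IMPLIES E) OR (E IMPLIES A))) OR E) AND (E IFF ((E IFF A) IFF A)) = F AND T = F
E XOR A = F XOR T = T
NOT (E XOR A) = NOT T = F
NOT (E XOR A) IFF E = F IFF F = T
((((E IMPLIES A) XOR ((A IMPLIES E) OR (E IMPLIES A))) OR E) AND (E IFF ((E IFF A) IFF A))) IFF (NOT (E XOR A) IFF E) = F IFF T = F

F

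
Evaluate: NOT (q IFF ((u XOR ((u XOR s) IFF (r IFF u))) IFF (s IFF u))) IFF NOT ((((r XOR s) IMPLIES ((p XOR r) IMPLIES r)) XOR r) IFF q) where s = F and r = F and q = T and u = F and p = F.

F

u XOR s = F XOR F = F
r IFF u = F IFF F = T
(u XOR s) IFF (r IFF u) = F IFF T = F
u XOR ((u XOR s) IFF (r IFF u)) = F XOR F = F
s IFF u = F IFF F = T
(u XOR ((u XOR s) IFF (r IFF u))) IFF (s IFF u) = F IFF T = F
q IFF ((u XOR ((u XOR s) IFF (r IFF u))) IFF (s IFF u)) = T IFF F = F
NOT (q IFF ((u XOR ((u XOR s) IFF (r IFF u))) IFF (s IFF u))) = NOT F = T
r XOR s = F XOR F = F
p XOR r = F XOR F = F
(p XOR r) IMPLIES r = F IMPLIES F = T
(r XOR s) IMPLIES ((p XOR r) IMPLIES r) = F IMPLIES T = T
((r XOR s) IMPLIES ((p XOR r) IMPLIES r)) XOR r = T XOR F = T
(((r XOR s) IMPLIES ((p XOR r) IMPLIES r)) XOR r) IFF q = T IFF T = T
NOT ((((r XOR s) IMPLIES ((p XOR r) IMPLIES r)) XOR r) IFF q) = NOT T = F
NOT (q IFF ((u XOR ((u XOR s) IFF (r IFF u))) IFF (s IFF u))) IFF NOT ((((r XOR s) IMPLIES ((p XOR r) IMPLIES r)) XOR r) IFF q) = T IFF F = F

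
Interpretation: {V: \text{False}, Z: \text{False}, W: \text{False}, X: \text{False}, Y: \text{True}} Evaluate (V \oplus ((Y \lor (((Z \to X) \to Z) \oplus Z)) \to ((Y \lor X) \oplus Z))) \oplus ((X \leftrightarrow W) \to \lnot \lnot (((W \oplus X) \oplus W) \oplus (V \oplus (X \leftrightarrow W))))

\text{False}

Z \to X = \text{False} \to \text{False} = \text{True}
(Z \to X) \to Z = \text{True} \to \text{False} = \text{False}
((Z \to X) \to Z) \oplus Z = \text{False} \oplus \text{False} = \text{False}
Y \lor (((Z \to X) \to Z) \oplus Z) = \text{True} \lor \text{False} = \text{True}
Y \lor X = \text{True} \lor \text{False} = \text{True}
(Y \lor X) \oplus Z = \text{True} \oplus \text{False} = \text{True}
(Y \lor (((Z \to X) \to Z) \oplus Z)) \to ((Y \lor X) \oplus Z) = \text{True} \to \text{True} = \text{True}
V \oplus ((Y \lor (((Z \to X) \to Z) \oplus Z)) \to ((Y \lor X) \oplus Z)) = \text{False} \oplus \text{True} = \text{True}
X \leftrightarrow W = \text{False} \leftrightarrow \text{False} = \text{True}
W \oplus X = \text{False} \oplus \text{False} = \text{False}
(W \oplus X) \oplus W = \text{False} \oplus \text{False} = \text{False}
X \leftrightarrow W = \text{False} \leftrightarrow \text{False} = \text{True}
V \oplus (X \leftrightarrow W) = \text{False} \oplus \text{True} = \text{True}
((W \oplus X) \oplus W) \oplus (V \oplus (X \leftrightarrow W)) = \text{False} \oplus \text{True} = \text{True}
\lnot (((W \oplus X) \oplus W) \oplus (V \oplus (X \leftrightarrow W))) = \lnot \text{True} = \text{False}
\lnot \lnot (((W \oplus X) \oplus W) \oplus (V \oplus (X \leftrightarrow W))) = \lnot \text{False} = \text{True}
(X \leftrightarrow W) \to \lnot \lnot (((W \oplus X) \oplus W) \oplus (V \oplus (X \leftrightarrow W))) = \text{True} \to \text{True} = \text{True}
(V \oplus ((Y \lor (((Z \to X) \to Z) \oplus Z)) \to ((Y \lor X) \oplus Z))) \oplus ((X \leftrightarrow W) \to \lnot \lnot (((W \oplus X) \oplus W) \oplus (V \oplus (X \leftrightarrow W)))) = \text{True} \oplus \text{True} = \text{False}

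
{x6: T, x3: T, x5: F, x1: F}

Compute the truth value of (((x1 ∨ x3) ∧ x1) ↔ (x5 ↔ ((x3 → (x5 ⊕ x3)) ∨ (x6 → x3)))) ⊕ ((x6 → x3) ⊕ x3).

T

x1 ∨ x3 = F ∨ T = T
(x1 ∨ x3) ∧ x1 = T ∧ F = F
x5 ⊕ x3 = F ⊕ T = T
x3 → (x5 ⊕ x3) = T → T = T
x6 → x3 = T → T = T
(x3 → (x5 ⊕ x3)) ∨ (x6 → x3) = T ∨ T = T
x5 ↔ ((x3 → (x5 ⊕ x3)) ∨ (x6 → x3)) = F ↔ T = F
((x1 ∨ x3) ∧ x1) ↔ (x5 ↔ ((x3 → (x5 ⊕ x3)) ∨ (x6 → x3))) = F ↔ F = T
x6 → x3 = T → T = T
(x6 → x3) ⊕ x3 = T ⊕ T = F
(((x1 ∨ x3) ∧ x1) ↔ (x5 ↔ ((x3 → (x5 ⊕ x3)) ∨ (x6 → x3)))) ⊕ ((x6 → x3) ⊕ x3) = T ⊕ F = T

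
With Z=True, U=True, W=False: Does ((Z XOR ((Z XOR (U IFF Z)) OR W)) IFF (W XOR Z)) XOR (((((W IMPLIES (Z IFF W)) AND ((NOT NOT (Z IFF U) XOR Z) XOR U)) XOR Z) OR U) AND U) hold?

Substituting Z=True, U=True, W=False:
U IFF Z = True IFF True = True
Z XOR (U IFF Z) = True XOR True = False
(Z XOR (U IFF Z)) OR W = False OR False = False
Z XOR ((Z XOR (U IFF Z)) OR W) = True XOR False = True
W XOR Z = False XOR True = True
(Z XOR ((Z XOR (U IFF Z)) OR W)) IFF (W XOR Z) = True IFF True = True
Z IFF W = True IFF False = False
W IMPLIES (Z IFF W) = False IMPLIES False = True
Z IFF U = True IFF True = True
NOT (Z IFF U) = NOT True = False
NOT NOT (Z IFF U) = NOT False = True
NOT NOT (Z IFF U) XOR Z = True XOR True = False
(NOT NOT (Z IFF U) XOR Z) XOR U = False XOR True = True
(W IMPLIES (Z IFF W)) AND ((NOT NOT (Z IFF U) XOR Z) XOR U) = True AND True = True
((W IMPLIES (Z IFF W)) AND ((NOT NOT (Z IFF U) XOR Z) XOR U)) XOR Z = True XOR True = False
(((W IMPLIES (Z IFF W)) AND ((NOT NOT (Z IFF U) XOR Z) XOR U)) XOR Z) OR U = False OR True = True
((((W IMPLIES (Z IFF W)) AND ((NOT NOT (Z IFF U) XOR Z) XOR U)) XOR Z) OR U) AND U = True AND True = True
((Z XOR ((Z XOR (U IFF Z)) OR W)) IFF (W XOR Z)) XOR (((((W IMPLIES (Z IFF W)) AND ((NOT NOT (Z IFF U) XOR Z) XOR U)) XOR Z) OR U) AND U) = True XOR True = False

False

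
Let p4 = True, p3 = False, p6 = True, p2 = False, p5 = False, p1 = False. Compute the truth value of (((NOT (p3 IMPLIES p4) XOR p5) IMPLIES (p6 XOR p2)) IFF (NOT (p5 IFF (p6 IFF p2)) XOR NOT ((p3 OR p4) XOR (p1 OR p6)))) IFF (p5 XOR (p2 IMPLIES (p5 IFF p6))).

True

p3 IMPLIES p4 = False IMPLIES True = True
NOT (p3 IMPLIES p4) = NOT True = False
NOT (p3 IMPLIES p4) XOR p5 = False XOR False = False
p6 XOR p2 = True XOR False = True
(NOT (p3 IMPLIES p4) XOR p5) IMPLIES (p6 XOR p2) = False IMPLIES True = True
p6 IFF p2 = True IFF False = False
p5 IFF (p6 IFF p2) = False IFF False = True
NOT (p5 IFF (p6 IFF p2)) = NOT True = False
p3 OR p4 = False OR True = True
p1 OR p6 = False OR True = True
(p3 OR p4) XOR (p1 OR p6) = True XOR True = False
NOT ((p3 OR p4) XOR (p1 OR p6)) = NOT False = True
NOT (p5 IFF (p6 IFF p2)) XOR NOT ((p3 OR p4) XOR (p1 OR p6)) = False XOR True = True
((NOT (p3 IMPLIES p4) XOR p5) IMPLIES (p6 XOR p2)) IFF (NOT (p5 IFF (p6 IFF p2)) XOR NOT ((p3 OR p4) XOR (p1 OR p6))) = True IFF True = True
p5 IFF p6 = False IFF True = False
p2 IMPLIES (p5 IFF p6) = False IMPLIES False = True
p5 XOR (p2 IMPLIES (p5 IFF p6)) = False XOR True = True
(((NOT (p3 IMPLIES p4) XOR p5) IMPLIES (p6 XOR p2)) IFF (NOT (p5 IFF (p6 IFF p2)) XOR NOT ((p3 OR p4) XOR (p1 OR p6)))) IFF (p5 XOR (p2 IMPLIES (p5 IFF p6))) = True IFF True = True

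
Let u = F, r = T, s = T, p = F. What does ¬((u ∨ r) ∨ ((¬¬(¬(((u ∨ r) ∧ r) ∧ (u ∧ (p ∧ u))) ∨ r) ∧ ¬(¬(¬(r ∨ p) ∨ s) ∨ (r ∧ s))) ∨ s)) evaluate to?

F

u ∨ r = F ∨ T = T
u ∨ r = F ∨ T = T
(u ∨ r) ∧ r = T ∧ T = T
p ∧ u = F ∧ F = F
u ∧ (p ∧ u) = F ∧ F = F
((u ∨ r) ∧ r) ∧ (u ∧ (p ∧ u)) = T ∧ F = F
¬(((u ∨ r) ∧ r) ∧ (u ∧ (p ∧ u))) = ¬F = T
¬(((u ∨ r) ∧ r) ∧ (u ∧ (p ∧ u))) ∨ r = T ∨ T = T
¬(¬(((u ∨ r) ∧ r) ∧ (u ∧ (p ∧ u))) ∨ r) = ¬T = F
¬¬(¬(((u ∨ r) ∧ r) ∧ (u ∧ (p ∧ u))) ∨ r) = ¬F = T
r ∨ p = T ∨ F = T
¬(r ∨ p) = ¬T = F
¬(r ∨ p) ∨ s = F ∨ T = T
¬(¬(r ∨ p) ∨ s) = ¬T = F
r ∧ s = T ∧ T = T
¬(¬(r ∨ p) ∨ s) ∨ (r ∧ s) = F ∨ T = T
¬(¬(¬(r ∨ p) ∨ s) ∨ (r ∧ s)) = ¬T = F
¬¬(¬(((u ∨ r) ∧ r) ∧ (u ∧ (p ∧ u))) ∨ r) ∧ ¬(¬(¬(r ∨ p) ∨ s) ∨ (r ∧ s)) = T ∧ F = F
(¬¬(¬(((u ∨ r) ∧ r) ∧ (u ∧ (p ∧ u))) ∨ r) ∧ ¬(¬(¬(r ∨ p) ∨ s) ∨ (r ∧ s))) ∨ s = F ∨ T = T
(u ∨ r) ∨ ((¬¬(¬(((u ∨ r) ∧ r) ∧ (u ∧ (p ∧ u))) ∨ r) ∧ ¬(¬(¬(r ∨ p) ∨ s) ∨ (r ∧ s))) ∨ s) = T ∨ T = T
¬((u ∨ r) ∨ ((¬¬(¬(((u ∨ r) ∧ r) ∧ (u ∧ (p ∧ u))) ∨ r) ∧ ¬(¬(¬(r ∨ p) ∨ s) ∨ (r ∧ s))) ∨ s)) = ¬T = F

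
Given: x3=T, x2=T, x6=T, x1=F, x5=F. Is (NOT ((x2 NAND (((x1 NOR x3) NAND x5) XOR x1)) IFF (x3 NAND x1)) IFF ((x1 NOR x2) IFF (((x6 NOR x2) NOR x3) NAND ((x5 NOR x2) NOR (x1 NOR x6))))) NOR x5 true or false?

T

Substituting x3=T, x2=T, x6=T, x1=F, x5=F:
x1 NOR x3 = F NOR T = F
(x1 NOR x3) NAND x5 = F NAND F = T
((x1 NOR x3) NAND x5) XOR x1 = T XOR F = T
x2 NAND (((x1 NOR x3) NAND x5) XOR x1) = T NAND T = F
x3 NAND x1 = T NAND F = T
(x2 NAND (((x1 NOR x3) NAND x5) XOR x1)) IFF (x3 NAND x1) = F IFF T = F
NOT ((x2 NAND (((x1 NOR x3) NAND x5) XOR x1)) IFF (x3 NAND x1)) = NOT F = T
x1 NOR x2 = F NOR T = F
x6 NOR x2 = T NOR T = F
(x6 NOR x2) NOR x3 = F NOR T = F
x5 NOR x2 = F NOR T = F
x1 NOR x6 = F NOR T = F
(x5 NOR x2) NOR (x1 NOR x6) = F NOR F = T
((x6 NOR x2) NOR x3) NAND ((x5 NOR x2) NOR (x1 NOR x6)) = F NAND T = T
(x1 NOR x2) IFF (((x6 NOR x2) NOR x3) NAND ((x5 NOR x2) NOR (x1 NOR x6))) = F IFF T = F
NOT ((x2 NAND (((x1 NOR x3) NAND x5) XOR x1)) IFF (x3 NAND x1)) IFF ((x1 NOR x2) IFF (((x6 NOR x2) NOR x3) NAND ((x5 NOR x2) NOR (x1 NOR x6)))) = T IFF F = F
(NOT ((x2 NAND (((x1 NOR x3) NAND x5) XOR x1)) IFF (x3 NAND x1)) IFF ((x1 NOR x2) IFF (((x6 NOR x2) NOR x3) NAND ((x5 NOR x2) NOR (x1 NOR x6))))) NOR x5 = F NOR F = T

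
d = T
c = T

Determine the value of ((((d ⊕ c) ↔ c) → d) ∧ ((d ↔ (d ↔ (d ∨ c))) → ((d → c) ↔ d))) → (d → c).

T

d ⊕ c = T ⊕ T = F
(d ⊕ c) ↔ c = F ↔ T = F
((d ⊕ c) ↔ c) → d = F → T = T
d ∨ c = T ∨ T = T
d ↔ (d ∨ c) = T ↔ T = T
d ↔ (d ↔ (d ∨ c)) = T ↔ T = T
d → c = T → T = T
(d → c) ↔ d = T ↔ T = T
(d ↔ (d ↔ (d ∨ c))) → ((d → c) ↔ d) = T → T = T
(((d ⊕ c) ↔ c) → d) ∧ ((d ↔ (d ↔ (d ∨ c))) → ((d → c) ↔ d)) = T ∧ T = T
d → c = T → T = T
((((d ⊕ c) ↔ c) → d) ∧ ((d ↔ (d ↔ (d ∨ c))) → ((d → c) ↔ d))) → (d → c) = T → T = T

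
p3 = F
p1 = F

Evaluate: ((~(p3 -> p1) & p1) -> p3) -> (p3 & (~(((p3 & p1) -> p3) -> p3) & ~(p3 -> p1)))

F

p3 -> p1 = F -> F = T
~(p3 -> p1) = ~T = F
~(p3 -> p1) & p1 = F & F = F
(~(p3 -> p1) & p1) -> p3 = F -> F = T
p3 & p1 = F & F = F
(p3 & p1) -> p3 = F -> F = T
((p3 & p1) -> p3) -> p3 = T -> F = F
~(((p3 & p1) -> p3) -> p3) = ~F = T
p3 -> p1 = F -> F = T
~(p3 -> p1) = ~T = F
~(((p3 & p1) -> p3) -> p3) & ~(p3 -> p1) = T & F = F
p3 & (~(((p3 & p1) -> p3) -> p3) & ~(p3 -> p1)) = F & F = F
((~(p3 -> p1) & p1) -> p3) -> (p3 & (~(((p3 & p1) -> p3) -> p3) & ~(p3 -> p1))) = T -> F = F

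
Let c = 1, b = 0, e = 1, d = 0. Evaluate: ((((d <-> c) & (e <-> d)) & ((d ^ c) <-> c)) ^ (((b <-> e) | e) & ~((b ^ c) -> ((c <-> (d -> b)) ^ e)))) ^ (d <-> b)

0

d <-> c = 0 <-> 1 = 0
e <-> d = 1 <-> 0 = 0
(d <-> c) & (e <-> d) = 0 & 0 = 0
d ^ c = 0 ^ 1 = 1
(d ^ c) <-> c = 1 <-> 1 = 1
((d <-> c) & (e <-> d)) & ((d ^ c) <-> c) = 0 & 1 = 0
b <-> e = 0 <-> 1 = 0
(b <-> e) | e = 0 | 1 = 1
b ^ c = 0 ^ 1 = 1
d -> b = 0 -> 0 = 1
c <-> (d -> b) = 1 <-> 1 = 1
(c <-> (d -> b)) ^ e = 1 ^ 1 = 0
(b ^ c) -> ((c <-> (d -> b)) ^ e) = 1 -> 0 = 0
~((b ^ c) -> ((c <-> (d -> b)) ^ e)) = ~0 = 1
((b <-> e) | e) & ~((b ^ c) -> ((c <-> (d -> b)) ^ e)) = 1 & 1 = 1
(((d <-> c) & (e <-> d)) & ((d ^ c) <-> c)) ^ (((b <-> e) | e) & ~((b ^ c) -> ((c <-> (d -> b)) ^ e))) = 0 ^ 1 = 1
d <-> b = 0 <-> 0 = 1
((((d <-> c) & (e <-> d)) & ((d ^ c) <-> c)) ^ (((b <-> e) | e) & ~((b ^ c) -> ((c <-> (d -> b)) ^ e)))) ^ (d <-> b) = 1 ^ 1 = 0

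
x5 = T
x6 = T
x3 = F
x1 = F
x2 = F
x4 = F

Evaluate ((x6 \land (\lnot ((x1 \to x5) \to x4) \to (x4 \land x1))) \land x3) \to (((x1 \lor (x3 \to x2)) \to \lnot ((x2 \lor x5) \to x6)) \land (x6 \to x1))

x1 \to x5 = F \to T = T
(x1 \to x5) \to x4 = T \to F = F
\lnot ((x1 \to x5) \to x4) = \lnot F = T
x4 \land x1 = F \land F = F
\lnot ((x1 \to x5) \to x4) \to (x4 \land x1) = T \to F = F
x6 \land (\lnot ((x1 \to x5) \to x4) \to (x4 \land x1)) = T \land F = F
(x6 \land (\lnot ((x1 \to x5) \to x4) \to (x4 \land x1))) \land x3 = F \land F = F
x3 \to x2 = F \to F = T
x1 \lor (x3 \to x2) = F \lor T = T
x2 \lor x5 = F \lor T = T
(x2 \lor x5) \to x6 = T \to T = T
\lnot ((x2 \lor x5) \to x6) = \lnot T = F
(x1 \lor (x3 \to x2)) \to \lnot ((x2 \lor x5) \to x6) = T \to F = F
x6 \to x1 = T \to F = F
((x1 \lor (x3 \to x2)) \to \lnot ((x2 \lor x5) \to x6)) \land (x6 \to x1) = F \land F = F
((x6 \land (\lnot ((x1 \to x5) \to x4) \to (x4 \land x1))) \land x3) \to (((x1 \lor (x3 \to x2)) \to \lnot ((x2 \lor x5) \to x6)) \land (x6 \to x1)) = F \to F = T

T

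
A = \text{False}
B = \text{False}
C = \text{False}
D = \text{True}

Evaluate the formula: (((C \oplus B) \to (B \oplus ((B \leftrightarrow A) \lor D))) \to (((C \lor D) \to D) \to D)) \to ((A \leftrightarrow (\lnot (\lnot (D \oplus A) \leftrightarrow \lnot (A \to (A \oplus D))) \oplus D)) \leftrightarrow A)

C \oplus B = \text{False} \oplus \text{False} = \text{False}
B \leftrightarrow A = \text{False} \leftrightarrow \text{False} = \text{True}
(B \leftrightarrow A) \lor D = \text{True} \lor \text{True} = \text{True}
B \oplus ((B \leftrightarrow A) \lor D) = \text{False} \oplus \text{True} = \text{True}
(C \oplus B) \to (B \oplus ((B \leftrightarrow A) \lor D)) = \text{False} \to \text{True} = \text{True}
C \lor D = \text{False} \lor \text{True} = \text{True}
(C \lor D) \to D = \text{True} \to \text{True} = \text{True}
((C \lor D) \to D) \to D = \text{True} \to \text{True} = \text{True}
((C \oplus B) \to (B \oplus ((B \leftrightarrow A) \lor D))) \to (((C \lor D) \to D) \to D) = \text{True} \to \text{True} = \text{True}
D \oplus A = \text{True} \oplus \text{False} = \text{True}
\lnot (D \oplus A) = \lnot \text{True} = \text{False}
A \oplus D = \text{False} \oplus \text{True} = \text{True}
A \to (A \oplus D) = \text{False} \to \text{True} = \text{True}
\lnot (A \to (A \oplus D)) = \lnot \text{True} = \text{False}
\lnot (D \oplus A) \leftrightarrow \lnot (A \to (A \oplus D)) = \text{False} \leftrightarrow \text{False} = \text{True}
\lnot (\lnot (D \oplus A) \leftrightarrow \lnot (A \to (A \oplus D))) = \lnot \text{True} = \text{False}
\lnot (\lnot (D \oplus A) \leftrightarrow \lnot (A \to (A \oplus D))) \oplus D = \text{False} \oplus \text{True} = \text{True}
A \leftrightarrow (\lnot (\lnot (D \oplus A) \leftrightarrow \lnot (A \to (A \oplus D))) \oplus D) = \text{False} \leftrightarrow \text{True} = \text{False}
(A \leftrightarrow (\lnot (\lnot (D \oplus A) \leftrightarrow \lnot (A \to (A \oplus D))) \oplus D)) \leftrightarrow A = \text{False} \leftrightarrow \text{False} = \text{True}
(((C \oplus B) \to (B \oplus ((B \leftrightarrow A) \lor D))) \to (((C \lor D) \to D) \to D)) \to ((A \leftrightarrow (\lnot (\lnot (D \oplus A) \leftrightarrow \lnot (A \to (A \oplus D))) \oplus D)) \leftrightarrow A) = \text{True} \to \text{True} = \text{True}

\text{True}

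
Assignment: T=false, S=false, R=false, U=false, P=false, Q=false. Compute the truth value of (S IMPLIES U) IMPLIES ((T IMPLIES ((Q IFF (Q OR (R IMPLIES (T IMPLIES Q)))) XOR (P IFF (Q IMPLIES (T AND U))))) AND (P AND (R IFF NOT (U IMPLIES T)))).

false

Substituting T=false, S=false, R=false, U=false, P=false, Q=false:
S IMPLIES U = false IMPLIES false = true
T IMPLIES Q = false IMPLIES false = true
R IMPLIES (T IMPLIES Q) = false IMPLIES true = true
Q OR (R IMPLIES (T IMPLIES Q)) = false OR true = true
Q IFF (Q OR (R IMPLIES (T IMPLIES Q))) = false IFF true = false
T AND U = false AND false = false
Q IMPLIES (T AND U) = false IMPLIES false = true
P IFF (Q IMPLIES (T AND U)) = false IFF true = false
(Q IFF (Q OR (R IMPLIES (T IMPLIES Q)))) XOR (P IFF (Q IMPLIES (T AND U))) = false XOR false = false
T IMPLIES ((Q IFF (Q OR (R IMPLIES (T IMPLIES Q)))) XOR (P IFF (Q IMPLIES (T AND U)))) = false IMPLIES false = true
U IMPLIES T = false IMPLIES false = true
NOT (U IMPLIES T) = NOT true = false
R IFF NOT (U IMPLIES T) = false IFF false = true
P AND (R IFF NOT (U IMPLIES T)) = false AND true = false
(T IMPLIES ((Q IFF (Q OR (R IMPLIES (T IMPLIES Q)))) XOR (P IFF (Q IMPLIES (T AND U))))) AND (P AND (R IFF NOT (U IMPLIES T))) = true AND false = false
(S IMPLIES U) IMPLIES ((T IMPLIES ((Q IFF (Q OR (R IMPLIES (T IMPLIES Q)))) XOR (P IFF (Q IMPLIES (T AND U))))) AND (P AND (R IFF NOT (U IMPLIES T)))) = true IMPLIES false = false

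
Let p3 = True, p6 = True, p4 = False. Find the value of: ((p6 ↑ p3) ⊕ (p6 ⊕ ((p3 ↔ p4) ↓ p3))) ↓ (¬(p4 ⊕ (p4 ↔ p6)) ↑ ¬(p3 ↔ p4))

False

p6 ↑ p3 = True ↑ True = False
p3 ↔ p4 = True ↔ False = False
(p3 ↔ p4) ↓ p3 = False ↓ True = False
p6 ⊕ ((p3 ↔ p4) ↓ p3) = True ⊕ False = True
(p6 ↑ p3) ⊕ (p6 ⊕ ((p3 ↔ p4) ↓ p3)) = False ⊕ True = True
p4 ↔ p6 = False ↔ True = False
p4 ⊕ (p4 ↔ p6) = False ⊕ False = False
¬(p4 ⊕ (p4 ↔ p6)) = ¬False = True
p3 ↔ p4 = True ↔ False = False
¬(p3 ↔ p4) = ¬False = True
¬(p4 ⊕ (p4 ↔ p6)) ↑ ¬(p3 ↔ p4) = True ↑ True = False
((p6 ↑ p3) ⊕ (p6 ⊕ ((p3 ↔ p4) ↓ p3))) ↓ (¬(p4 ⊕ (p4 ↔ p6)) ↑ ¬(p3 ↔ p4)) = True ↓ False = False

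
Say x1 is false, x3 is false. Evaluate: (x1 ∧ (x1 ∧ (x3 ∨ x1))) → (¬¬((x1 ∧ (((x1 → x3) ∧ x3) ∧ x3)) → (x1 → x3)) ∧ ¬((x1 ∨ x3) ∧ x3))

T

x3 ∨ x1 = F ∨ F = F
x1 ∧ (x3 ∨ x1) = F ∧ F = F
x1 ∧ (x1 ∧ (x3 ∨ x1)) = F ∧ F = F
x1 → x3 = F → F = T
(x1 → x3) ∧ x3 = T ∧ F = F
((x1 → x3) ∧ x3) ∧ x3 = F ∧ F = F
x1 ∧ (((x1 → x3) ∧ x3) ∧ x3) = F ∧ F = F
x1 → x3 = F → F = T
(x1 ∧ (((x1 → x3) ∧ x3) ∧ x3)) → (x1 → x3) = F → T = T
¬((x1 ∧ (((x1 → x3) ∧ x3) ∧ x3)) → (x1 → x3)) = ¬T = F
¬¬((x1 ∧ (((x1 → x3) ∧ x3) ∧ x3)) → (x1 → x3)) = ¬F = T
x1 ∨ x3 = F ∨ F = F
(x1 ∨ x3) ∧ x3 = F ∧ F = F
¬((x1 ∨ x3) ∧ x3) = ¬F = T
¬¬((x1 ∧ (((x1 → x3) ∧ x3) ∧ x3)) → (x1 → x3)) ∧ ¬((x1 ∨ x3) ∧ x3) = T ∧ T = T
(x1 ∧ (x1 ∧ (x3 ∨ x1))) → (¬¬((x1 ∧ (((x1 → x3) ∧ x3) ∧ x3)) → (x1 → x3)) ∧ ¬((x1 ∨ x3) ∧ x3)) = F → T = T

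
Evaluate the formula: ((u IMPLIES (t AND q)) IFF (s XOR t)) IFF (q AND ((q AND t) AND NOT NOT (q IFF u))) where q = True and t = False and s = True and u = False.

Substituting q=True, t=False, s=True, u=False:
t AND q = False AND True = False
u IMPLIES (t AND q) = False IMPLIES False = True
s XOR t = True XOR False = True
(u IMPLIES (t AND q)) IFF (s XOR t) = True IFF True = True
q AND t = True AND False = False
q IFF u = True IFF False = False
NOT (q IFF u) = NOT False = True
NOT NOT (q IFF u) = NOT True = False
(q AND t) AND NOT NOT (q IFF u) = False AND False = False
q AND ((q AND t) AND NOT NOT (q IFF u)) = True AND False = False
((u IMPLIES (t AND q)) IFF (s XOR t)) IFF (q AND ((q AND t) AND NOT NOT (q IFF u))) = True IFF False = False

False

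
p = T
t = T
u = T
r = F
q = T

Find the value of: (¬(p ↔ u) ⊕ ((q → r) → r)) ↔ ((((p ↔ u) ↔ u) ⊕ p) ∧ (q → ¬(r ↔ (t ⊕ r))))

F

p ↔ u = T ↔ T = T
¬(p ↔ u) = ¬T = F
q → r = T → F = F
(q → r) → r = F → F = T
¬(p ↔ u) ⊕ ((q → r) → r) = F ⊕ T = T
p ↔ u = T ↔ T = T
(p ↔ u) ↔ u = T ↔ T = T
((p ↔ u) ↔ u) ⊕ p = T ⊕ T = F
t ⊕ r = T ⊕ F = T
r ↔ (t ⊕ r) = F ↔ T = F
¬(r ↔ (t ⊕ r)) = ¬F = T
q → ¬(r ↔ (t ⊕ r)) = T → T = T
(((p ↔ u) ↔ u) ⊕ p) ∧ (q → ¬(r ↔ (t ⊕ r))) = F ∧ T = F
(¬(p ↔ u) ⊕ ((q → r) → r)) ↔ ((((p ↔ u) ↔ u) ⊕ p) ∧ (q → ¬(r ↔ (t ⊕ r)))) = T ↔ F = F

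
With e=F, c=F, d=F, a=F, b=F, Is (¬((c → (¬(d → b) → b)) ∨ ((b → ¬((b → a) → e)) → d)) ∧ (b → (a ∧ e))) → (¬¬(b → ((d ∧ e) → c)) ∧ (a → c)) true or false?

T

d → b = F → F = T
¬(d → b) = ¬T = F
¬(d → b) → b = F → F = T
c → (¬(d → b) → b) = F → T = T
b → a = F → F = T
(b → a) → e = T → F = F
¬((b → a) → e) = ¬F = T
b → ¬((b → a) → e) = F → T = T
(b → ¬((b → a) → e)) → d = T → F = F
(c → (¬(d → b) → b)) ∨ ((b → ¬((b → a) → e)) → d) = T ∨ F = T
¬((c → (¬(d → b) → b)) ∨ ((b → ¬((b → a) → e)) → d)) = ¬T = F
a ∧ e = F ∧ F = F
b → (a ∧ e) = F → F = T
¬((c → (¬(d → b) → b)) ∨ ((b → ¬((b → a) → e)) → d)) ∧ (b → (a ∧ e)) = F ∧ T = F
d ∧ e = F ∧ F = F
(d ∧ e) → c = F → F = T
b → ((d ∧ e) → c) = F → T = T
¬(b → ((d ∧ e) → c)) = ¬T = F
¬¬(b → ((d ∧ e) → c)) = ¬F = T
a → c = F → F = T
¬¬(b → ((d ∧ e) → c)) ∧ (a → c) = T ∧ T = T
(¬((c → (¬(d → b) → b)) ∨ ((b → ¬((b → a) → e)) → d)) ∧ (b → (a ∧ e))) → (¬¬(b → ((d ∧ e) → c)) ∧ (a → c)) = F → T = T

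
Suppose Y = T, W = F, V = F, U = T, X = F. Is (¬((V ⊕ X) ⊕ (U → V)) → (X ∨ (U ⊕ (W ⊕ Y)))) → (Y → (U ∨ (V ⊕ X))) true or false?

T

Substituting Y=T, W=F, V=F, U=T, X=F:
V ⊕ X = F ⊕ F = F
U → V = T → F = F
(V ⊕ X) ⊕ (U → V) = F ⊕ F = F
¬((V ⊕ X) ⊕ (U → V)) = ¬F = T
W ⊕ Y = F ⊕ T = T
U ⊕ (W ⊕ Y) = T ⊕ T = F
X ∨ (U ⊕ (W ⊕ Y)) = F ∨ F = F
¬((V ⊕ X) ⊕ (U → V)) → (X ∨ (U ⊕ (W ⊕ Y))) = T → F = F
V ⊕ X = F ⊕ F = F
U ∨ (V ⊕ X) = T ∨ F = T
Y → (U ∨ (V ⊕ X)) = T → T = T
(¬((V ⊕ X) ⊕ (U → V)) → (X ∨ (U ⊕ (W ⊕ Y)))) → (Y → (U ∨ (V ⊕ X))) = F → T = T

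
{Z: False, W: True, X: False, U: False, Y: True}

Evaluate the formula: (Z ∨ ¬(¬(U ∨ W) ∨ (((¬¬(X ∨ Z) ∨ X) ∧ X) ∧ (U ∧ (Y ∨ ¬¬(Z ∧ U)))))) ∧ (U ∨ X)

False

U ∨ W = False ∨ True = True
¬(U ∨ W) = ¬True = False
X ∨ Z = False ∨ False = False
¬(X ∨ Z) = ¬False = True
¬¬(X ∨ Z) = ¬True = False
¬¬(X ∨ Z) ∨ X = False ∨ False = False
(¬¬(X ∨ Z) ∨ X) ∧ X = False ∧ False = False
Z ∧ U = False ∧ False = False
¬(Z ∧ U) = ¬False = True
¬¬(Z ∧ U) = ¬True = False
Y ∨ ¬¬(Z ∧ U) = True ∨ False = True
U ∧ (Y ∨ ¬¬(Z ∧ U)) = False ∧ True = False
((¬¬(X ∨ Z) ∨ X) ∧ X) ∧ (U ∧ (Y ∨ ¬¬(Z ∧ U))) = False ∧ False = False
¬(U ∨ W) ∨ (((¬¬(X ∨ Z) ∨ X) ∧ X) ∧ (U ∧ (Y ∨ ¬¬(Z ∧ U)))) = False ∨ False = False
¬(¬(U ∨ W) ∨ (((¬¬(X ∨ Z) ∨ X) ∧ X) ∧ (U ∧ (Y ∨ ¬¬(Z ∧ U))))) = ¬False = True
Z ∨ ¬(¬(U ∨ W) ∨ (((¬¬(X ∨ Z) ∨ X) ∧ X) ∧ (U ∧ (Y ∨ ¬¬(Z ∧ U))))) = False ∨ True = True
U ∨ X = False ∨ False = False
(Z ∨ ¬(¬(U ∨ W) ∨ (((¬¬(X ∨ Z) ∨ X) ∧ X) ∧ (U ∧ (Y ∨ ¬¬(Z ∧ U)))))) ∧ (U ∨ X) = True ∧ False = False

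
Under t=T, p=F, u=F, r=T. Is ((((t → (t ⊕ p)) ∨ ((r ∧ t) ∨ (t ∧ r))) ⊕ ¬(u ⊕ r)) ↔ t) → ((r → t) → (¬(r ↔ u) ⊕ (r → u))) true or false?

T

Substituting t=T, p=F, u=F, r=T:
t ⊕ p = T ⊕ F = T
t → (t ⊕ p) = T → T = T
r ∧ t = T ∧ T = T
t ∧ r = T ∧ T = T
(r ∧ t) ∨ (t ∧ r) = T ∨ T = T
(t → (t ⊕ p)) ∨ ((r ∧ t) ∨ (t ∧ r)) = T ∨ T = T
u ⊕ r = F ⊕ T = T
¬(u ⊕ r) = ¬T = F
((t → (t ⊕ p)) ∨ ((r ∧ t) ∨ (t ∧ r))) ⊕ ¬(u ⊕ r) = T ⊕ F = T
(((t → (t ⊕ p)) ∨ ((r ∧ t) ∨ (t ∧ r))) ⊕ ¬(u ⊕ r)) ↔ t = T ↔ T = T
r → t = T → T = T
r ↔ u = T ↔ F = F
¬(r ↔ u) = ¬F = T
r → u = T → F = F
¬(r ↔ u) ⊕ (r → u) = T ⊕ F = T
(r → t) → (¬(r ↔ u) ⊕ (r → u)) = T → T = T
((((t → (t ⊕ p)) ∨ ((r ∧ t) ∨ (t ∧ r))) ⊕ ¬(u ⊕ r)) ↔ t) → ((r → t) → (¬(r ↔ u) ⊕ (r → u))) = T → T = T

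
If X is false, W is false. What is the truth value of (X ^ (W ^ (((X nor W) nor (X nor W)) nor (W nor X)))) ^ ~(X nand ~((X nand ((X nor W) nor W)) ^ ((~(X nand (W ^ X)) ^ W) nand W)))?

X nor W = F nor F = T
X nor W = F nor F = T
(X nor W) nor (X nor W) = T nor T = F
W nor X = F nor F = T
((X nor W) nor (X nor W)) nor (W nor X) = F nor T = F
W ^ (((X nor W) nor (X nor W)) nor (W nor X)) = F ^ F = F
X ^ (W ^ (((X nor W) nor (X nor W)) nor (W nor X))) = F ^ F = F
X nor W = F nor F = T
(X nor W) nor W = T nor F = F
X nand ((X nor W) nor W) = F nand F = T
W ^ X = F ^ F = F
X nand (W ^ X) = F nand F = T
~(X nand (W ^ X)) = ~T = F
~(X nand (W ^ X)) ^ W = F ^ F = F
(~(X nand (W ^ X)) ^ W) nand W = F nand F = T
(X nand ((X nor W) nor W)) ^ ((~(X nand (W ^ X)) ^ W) nand W) = T ^ T = F
~((X nand ((X nor W) nor W)) ^ ((~(X nand (W ^ X)) ^ W) nand W)) = ~F = T
X nand ~((X nand ((X nor W) nor W)) ^ ((~(X nand (W ^ X)) ^ W) nand W)) = F nand T = T
~(X nand ~((X nand ((X nor W) nor W)) ^ ((~(X nand (W ^ X)) ^ W) nand W))) = ~T = F
(X ^ (W ^ (((X nor W) nor (X nor W)) nor (W nor X)))) ^ ~(X nand ~((X nand ((X nor W) nor W)) ^ ((~(X nand (W ^ X)) ^ W) nand W))) = F ^ F = F

F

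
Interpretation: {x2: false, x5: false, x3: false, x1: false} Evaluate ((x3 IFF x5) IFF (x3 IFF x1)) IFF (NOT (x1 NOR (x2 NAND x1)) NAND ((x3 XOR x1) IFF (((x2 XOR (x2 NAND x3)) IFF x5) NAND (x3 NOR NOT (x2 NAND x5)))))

x3 IFF x5 = false IFF false = true
x3 IFF x1 = false IFF false = true
(x3 IFF x5) IFF (x3 IFF x1) = true IFF true = true
x2 NAND x1 = false NAND false = true
x1 NOR (x2 NAND x1) = false NOR true = false
NOT (x1 NOR (x2 NAND x1)) = NOT false = true
x3 XOR x1 = false XOR false = false
x2 NAND x3 = false NAND false = true
x2 XOR (x2 NAND x3) = false XOR true = true
(x2 XOR (x2 NAND x3)) IFF x5 = true IFF false = false
x2 NAND x5 = false NAND false = true
NOT (x2 NAND x5) = NOT true = false
x3 NOR NOT (x2 NAND x5) = false NOR false = true
((x2 XOR (x2 NAND x3)) IFF x5) NAND (x3 NOR NOT (x2 NAND x5)) = false NAND true = true
(x3 XOR x1) IFF (((x2 XOR (x2 NAND x3)) IFF x5) NAND (x3 NOR NOT (x2 NAND x5))) = false IFF true = false
NOT (x1 NOR (x2 NAND x1)) NAND ((x3 XOR x1) IFF (((x2 XOR (x2 NAND x3)) IFF x5) NAND (x3 NOR NOT (x2 NAND x5)))) = true NAND false = true
((x3 IFF x5) IFF (x3 IFF x1)) IFF (NOT (x1 NOR (x2 NAND x1)) NAND ((x3 XOR x1) IFF (((x2 XOR (x2 NAND x3)) IFF x5) NAND (x3 NOR NOT (x2 NAND x5))))) = true IFF true = true

true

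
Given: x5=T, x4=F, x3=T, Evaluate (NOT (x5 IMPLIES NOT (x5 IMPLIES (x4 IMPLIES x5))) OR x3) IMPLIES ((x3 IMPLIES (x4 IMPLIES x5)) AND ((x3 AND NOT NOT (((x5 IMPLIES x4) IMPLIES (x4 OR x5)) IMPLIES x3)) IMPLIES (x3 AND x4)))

F

x4 IMPLIES x5 = F IMPLIES T = T
x5 IMPLIES (x4 IMPLIES x5) = T IMPLIES T = T
NOT (x5 IMPLIES (x4 IMPLIES x5)) = NOT T = F
x5 IMPLIES NOT (x5 IMPLIES (x4 IMPLIES x5)) = T IMPLIES F = F
NOT (x5 IMPLIES NOT (x5 IMPLIES (x4 IMPLIES x5))) = NOT F = T
NOT (x5 IMPLIES NOT (x5 IMPLIES (x4 IMPLIES x5))) OR x3 = T OR T = T
x4 IMPLIES x5 = F IMPLIES T = T
x3 IMPLIES (x4 IMPLIES x5) = T IMPLIES T = T
x5 IMPLIES x4 = T IMPLIES F = F
x4 OR x5 = F OR T = T
(x5 IMPLIES x4) IMPLIES (x4 OR x5) = F IMPLIES T = T
((x5 IMPLIES x4) IMPLIES (x4 OR x5)) IMPLIES x3 = T IMPLIES T = T
NOT (((x5 IMPLIES x4) IMPLIES (x4 OR x5)) IMPLIES x3) = NOT T = F
NOT NOT (((x5 IMPLIES x4) IMPLIES (x4 OR x5)) IMPLIES x3) = NOT F = T
x3 AND NOT NOT (((x5 IMPLIES x4) IMPLIES (x4 OR x5)) IMPLIES x3) = T AND T = T
x3 AND x4 = T AND F = F
(x3 AND NOT NOT (((x5 IMPLIES x4) IMPLIES (x4 OR x5)) IMPLIES x3)) IMPLIES (x3 AND x4) = T IMPLIES F = F
(x3 IMPLIES (x4 IMPLIES x5)) AND ((x3 AND NOT NOT (((x5 IMPLIES x4) IMPLIES (x4 OR x5)) IMPLIES x3)) IMPLIES (x3 AND x4)) = T AND F = F
(NOT (x5 IMPLIES NOT (x5 IMPLIES (x4 IMPLIES x5))) OR x3) IMPLIES ((x3 IMPLIES (x4 IMPLIES x5)) AND ((x3 AND NOT NOT (((x5 IMPLIES x4) IMPLIES (x4 OR x5)) IMPLIES x3)) IMPLIES (x3 AND x4))) = T IMPLIES F = F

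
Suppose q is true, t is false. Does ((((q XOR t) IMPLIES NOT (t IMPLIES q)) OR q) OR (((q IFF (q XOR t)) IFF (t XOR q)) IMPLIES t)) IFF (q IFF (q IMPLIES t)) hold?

false

q XOR t = true XOR false = true
t IMPLIES q = false IMPLIES true = true
NOT (t IMPLIES q) = NOT true = false
(q XOR t) IMPLIES NOT (t IMPLIES q) = true IMPLIES false = false
((q XOR t) IMPLIES NOT (t IMPLIES q)) OR q = false OR true = true
q XOR t = true XOR false = true
q IFF (q XOR t) = true IFF true = true
t XOR q = false XOR true = true
(q IFF (q XOR t)) IFF (t XOR q) = true IFF true = true
((q IFF (q XOR t)) IFF (t XOR q)) IMPLIES t = true IMPLIES false = false
(((q XOR t) IMPLIES NOT (t IMPLIES q)) OR q) OR (((q IFF (q XOR t)) IFF (t XOR q)) IMPLIES t) = true OR false = true
q IMPLIES t = true IMPLIES false = false
q IFF (q IMPLIES t) = true IFF false = false
((((q XOR t) IMPLIES NOT (t IMPLIES q)) OR q) OR (((q IFF (q XOR t)) IFF (t XOR q)) IMPLIES t)) IFF (q IFF (q IMPLIES t)) = true IFF false = false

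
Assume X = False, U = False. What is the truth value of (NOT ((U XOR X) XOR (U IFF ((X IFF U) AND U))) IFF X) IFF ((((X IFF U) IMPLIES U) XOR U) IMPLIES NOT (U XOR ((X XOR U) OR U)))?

True

Substituting X=False, U=False:
U XOR X = False XOR False = False
X IFF U = False IFF False = True
(X IFF U) AND U = True AND False = False
U IFF ((X IFF U) AND U) = False IFF False = True
(U XOR X) XOR (U IFF ((X IFF U) AND U)) = False XOR True = True
NOT ((U XOR X) XOR (U IFF ((X IFF U) AND U))) = NOT True = False
NOT ((U XOR X) XOR (U IFF ((X IFF U) AND U))) IFF X = False IFF False = True
X IFF U = False IFF False = True
(X IFF U) IMPLIES U = True IMPLIES False = False
((X IFF U) IMPLIES U) XOR U = False XOR False = False
X XOR U = False XOR False = False
(X XOR U) OR U = False OR False = False
U XOR ((X XOR U) OR U) = False XOR False = False
NOT (U XOR ((X XOR U) OR U)) = NOT False = True
(((X IFF U) IMPLIES U) XOR U) IMPLIES NOT (U XOR ((X XOR U) OR U)) = False IMPLIES True = True
(NOT ((U XOR X) XOR (U IFF ((X IFF U) AND U))) IFF X) IFF ((((X IFF U) IMPLIES U) XOR U) IMPLIES NOT (U XOR ((X XOR U) OR U))) = True IFF True = True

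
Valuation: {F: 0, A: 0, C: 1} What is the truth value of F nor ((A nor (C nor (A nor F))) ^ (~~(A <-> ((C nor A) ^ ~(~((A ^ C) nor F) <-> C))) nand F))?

1

A nor F = 0 nor 0 = 1
C nor (A nor F) = 1 nor 1 = 0
A nor (C nor (A nor F)) = 0 nor 0 = 1
C nor A = 1 nor 0 = 0
A ^ C = 0 ^ 1 = 1
(A ^ C) nor F = 1 nor 0 = 0
~((A ^ C) nor F) = ~0 = 1
~((A ^ C) nor F) <-> C = 1 <-> 1 = 1
~(~((A ^ C) nor F) <-> C) = ~1 = 0
(C nor A) ^ ~(~((A ^ C) nor F) <-> C) = 0 ^ 0 = 0
A <-> ((C nor A) ^ ~(~((A ^ C) nor F) <-> C)) = 0 <-> 0 = 1
~(A <-> ((C nor A) ^ ~(~((A ^ C) nor F) <-> C))) = ~1 = 0
~~(A <-> ((C nor A) ^ ~(~((A ^ C) nor F) <-> C))) = ~0 = 1
~~(A <-> ((C nor A) ^ ~(~((A ^ C) nor F) <-> C))) nand F = 1 nand 0 = 1
(A nor (C nor (A nor F))) ^ (~~(A <-> ((C nor A) ^ ~(~((A ^ C) nor F) <-> C))) nand F) = 1 ^ 1 = 0
F nor ((A nor (C nor (A nor F))) ^ (~~(A <-> ((C nor A) ^ ~(~((A ^ C) nor F) <-> C))) nand F)) = 0 nor 0 = 1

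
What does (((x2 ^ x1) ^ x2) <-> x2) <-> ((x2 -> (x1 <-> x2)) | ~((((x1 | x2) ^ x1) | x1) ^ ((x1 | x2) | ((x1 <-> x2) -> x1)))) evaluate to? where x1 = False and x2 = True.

x2 ^ x1 = True ^ False = True
(x2 ^ x1) ^ x2 = True ^ True = False
((x2 ^ x1) ^ x2) <-> x2 = False <-> True = False
x1 <-> x2 = False <-> True = False
x2 -> (x1 <-> x2) = True -> False = False
x1 | x2 = False | True = True
(x1 | x2) ^ x1 = True ^ False = True
((x1 | x2) ^ x1) | x1 = True | False = True
x1 | x2 = False | True = True
x1 <-> x2 = False <-> True = False
(x1 <-> x2) -> x1 = False -> False = True
(x1 | x2) | ((x1 <-> x2) -> x1) = True | True = True
(((x1 | x2) ^ x1) | x1) ^ ((x1 | x2) | ((x1 <-> x2) -> x1)) = True ^ True = False
~((((x1 | x2) ^ x1) | x1) ^ ((x1 | x2) | ((x1 <-> x2) -> x1))) = ~False = True
(x2 -> (x1 <-> x2)) | ~((((x1 | x2) ^ x1) | x1) ^ ((x1 | x2) | ((x1 <-> x2) -> x1))) = False | True = True
(((x2 ^ x1) ^ x2) <-> x2) <-> ((x2 -> (x1 <-> x2)) | ~((((x1 | x2) ^ x1) | x1) ^ ((x1 | x2) | ((x1 <-> x2) -> x1)))) = False <-> True = False

False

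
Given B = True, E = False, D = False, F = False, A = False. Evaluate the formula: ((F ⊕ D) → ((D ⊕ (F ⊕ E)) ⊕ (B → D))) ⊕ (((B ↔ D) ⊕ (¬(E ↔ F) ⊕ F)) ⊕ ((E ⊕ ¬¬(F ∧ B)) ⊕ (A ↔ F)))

F ⊕ D = False ⊕ False = False
F ⊕ E = False ⊕ False = False
D ⊕ (F ⊕ E) = False ⊕ False = False
B → D = True → False = False
(D ⊕ (F ⊕ E)) ⊕ (B → D) = False ⊕ False = False
(F ⊕ D) → ((D ⊕ (F ⊕ E)) ⊕ (B → D)) = False → False = True
B ↔ D = True ↔ False = False
E ↔ F = False ↔ False = True
¬(E ↔ F) = ¬True = False
¬(E ↔ F) ⊕ F = False ⊕ False = False
(B ↔ D) ⊕ (¬(E ↔ F) ⊕ F) = False ⊕ False = False
F ∧ B = False ∧ True = False
¬(F ∧ B) = ¬False = True
¬¬(F ∧ B) = ¬True = False
E ⊕ ¬¬(F ∧ B) = False ⊕ False = False
A ↔ F = False ↔ False = True
(E ⊕ ¬¬(F ∧ B)) ⊕ (A ↔ F) = False ⊕ True = True
((B ↔ D) ⊕ (¬(E ↔ F) ⊕ F)) ⊕ ((E ⊕ ¬¬(F ∧ B)) ⊕ (A ↔ F)) = False ⊕ True = True
((F ⊕ D) → ((D ⊕ (F ⊕ E)) ⊕ (B → D))) ⊕ (((B ↔ D) ⊕ (¬(E ↔ F) ⊕ F)) ⊕ ((E ⊕ ¬¬(F ∧ B)) ⊕ (A ↔ F))) = True ⊕ True = False

False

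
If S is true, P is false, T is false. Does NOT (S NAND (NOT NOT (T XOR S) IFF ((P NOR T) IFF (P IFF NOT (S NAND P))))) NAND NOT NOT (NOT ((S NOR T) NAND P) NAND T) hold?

false

T XOR S = false XOR true = true
NOT (T XOR S) = NOT true = false
NOT NOT (T XOR S) = NOT false = true
P NOR T = false NOR false = true
S NAND P = true NAND false = true
NOT (S NAND P) = NOT true = false
P IFF NOT (S NAND P) = false IFF false = true
(P NOR T) IFF (P IFF NOT (S NAND P)) = true IFF true = true
NOT NOT (T XOR S) IFF ((P NOR T) IFF (P IFF NOT (S NAND P))) = true IFF true = true
S NAND (NOT NOT (T XOR S) IFF ((P NOR T) IFF (P IFF NOT (S NAND P)))) = true NAND true = false
NOT (S NAND (NOT NOT (T XOR S) IFF ((P NOR T) IFF (P IFF NOT (S NAND P))))) = NOT false = true
S NOR T = true NOR false = false
(S NOR T) NAND P = false NAND false = true
NOT ((S NOR T) NAND P) = NOT true = false
NOT ((S NOR T) NAND P) NAND T = false NAND false = true
NOT (NOT ((S NOR T) NAND P) NAND T) = NOT true = false
NOT NOT (NOT ((S NOR T) NAND P) NAND T) = NOT false = true
NOT (S NAND (NOT NOT (T XOR S) IFF ((P NOR T) IFF (P IFF NOT (S NAND P))))) NAND NOT NOT (NOT ((S NOR T) NAND P) NAND T) = true NAND true = false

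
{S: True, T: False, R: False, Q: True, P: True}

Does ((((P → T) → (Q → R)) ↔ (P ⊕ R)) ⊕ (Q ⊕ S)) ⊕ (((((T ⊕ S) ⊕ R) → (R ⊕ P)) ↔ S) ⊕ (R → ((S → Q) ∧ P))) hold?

True

P → T = True → False = False
Q → R = True → False = False
(P → T) → (Q → R) = False → False = True
P ⊕ R = True ⊕ False = True
((P → T) → (Q → R)) ↔ (P ⊕ R) = True ↔ True = True
Q ⊕ S = True ⊕ True = False
(((P → T) → (Q → R)) ↔ (P ⊕ R)) ⊕ (Q ⊕ S) = True ⊕ False = True
T ⊕ S = False ⊕ True = True
(T ⊕ S) ⊕ R = True ⊕ False = True
R ⊕ P = False ⊕ True = True
((T ⊕ S) ⊕ R) → (R ⊕ P) = True → True = True
(((T ⊕ S) ⊕ R) → (R ⊕ P)) ↔ S = True ↔ True = True
S → Q = True → True = True
(S → Q) ∧ P = True ∧ True = True
R → ((S → Q) ∧ P) = False → True = True
((((T ⊕ S) ⊕ R) → (R ⊕ P)) ↔ S) ⊕ (R → ((S → Q) ∧ P)) = True ⊕ True = False
((((P → T) → (Q → R)) ↔ (P ⊕ R)) ⊕ (Q ⊕ S)) ⊕ (((((T ⊕ S) ⊕ R) → (R ⊕ P)) ↔ S) ⊕ (R → ((S → Q) ∧ P))) = True ⊕ False = True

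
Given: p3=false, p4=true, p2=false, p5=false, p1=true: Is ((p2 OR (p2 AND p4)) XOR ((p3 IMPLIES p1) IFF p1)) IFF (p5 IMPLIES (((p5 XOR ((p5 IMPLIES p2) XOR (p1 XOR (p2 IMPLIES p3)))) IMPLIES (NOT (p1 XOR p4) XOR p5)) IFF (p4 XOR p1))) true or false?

p2 AND p4 = false AND true = false
p2 OR (p2 AND p4) = false OR false = false
p3 IMPLIES p1 = false IMPLIES true = true
(p3 IMPLIES p1) IFF p1 = true IFF true = true
(p2 OR (p2 AND p4)) XOR ((p3 IMPLIES p1) IFF p1) = false XOR true = true
p5 IMPLIES p2 = false IMPLIES false = true
p2 IMPLIES p3 = false IMPLIES false = true
p1 XOR (p2 IMPLIES p3) = true XOR true = false
(p5 IMPLIES p2) XOR (p1 XOR (p2 IMPLIES p3)) = true XOR false = true
p5 XOR ((p5 IMPLIES p2) XOR (p1 XOR (p2 IMPLIES p3))) = false XOR true = true
p1 XOR p4 = true XOR true = false
NOT (p1 XOR p4) = NOT false = true
NOT (p1 XOR p4) XOR p5 = true XOR false = true
(p5 XOR ((p5 IMPLIES p2) XOR (p1 XOR (p2 IMPLIES p3)))) IMPLIES (NOT (p1 XOR p4) XOR p5) = true IMPLIES true = true
p4 XOR p1 = true XOR true = false
((p5 XOR ((p5 IMPLIES p2) XOR (p1 XOR (p2 IMPLIES p3)))) IMPLIES (NOT (p1 XOR p4) XOR p5)) IFF (p4 XOR p1) = true IFF false = false
p5 IMPLIES (((p5 XOR ((p5 IMPLIES p2) XOR (p1 XOR (p2 IMPLIES p3)))) IMPLIES (NOT (p1 XOR p4) XOR p5)) IFF (p4 XOR p1)) = false IMPLIES false = true
((p2 OR (p2 AND p4)) XOR ((p3 IMPLIES p1) IFF p1)) IFF (p5 IMPLIES (((p5 XOR ((p5 IMPLIES p2) XOR (p1 XOR (p2 IMPLIES p3)))) IMPLIES (NOT (p1 XOR p4) XOR p5)) IFF (p4 XOR p1))) = true IFF true = true

true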